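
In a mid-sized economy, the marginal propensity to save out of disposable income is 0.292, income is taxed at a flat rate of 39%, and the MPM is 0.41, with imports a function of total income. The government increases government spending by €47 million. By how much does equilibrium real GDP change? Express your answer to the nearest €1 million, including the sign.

MPC = 1 − MPS = 1 − 0.292 = 0.708.
Spending multiplier = 1/(1 − c(1−t) + m) = 1/(1 − 0.708×0.61 + 0.41) = 1/0.97812 ≈ 1.022.
ΔY = k × ΔG = (+€47 million) / 0.97812 ≈ +€48 million.

+€48 million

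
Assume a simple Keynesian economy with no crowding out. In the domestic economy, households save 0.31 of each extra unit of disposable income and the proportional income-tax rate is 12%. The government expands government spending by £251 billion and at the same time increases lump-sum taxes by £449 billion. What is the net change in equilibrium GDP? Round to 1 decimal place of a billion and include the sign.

MPC = 1 − MPS = 1 − 0.31 = 0.69.
Expenditure multiplier = 1/(1 − c(1−t)) = 1/(1 − 0.69×0.88) = 1/0.3928 ≈ 2.546.
ΔG contributes k·ΔG = (+£251 billion) / 0.3928 ≈ +£639 billion.
ΔT of +£449 billion changes first-round spending by −c·ΔT = −£309.81 billion, contributing k·(−c·ΔT) = (−£309.81 billion) / 0.3928 ≈ −£788.7 billion.
Net ΔY = k(ΔG − c·ΔT) = (−£58.81 billion) / 0.3928 ≈ −£149.7 billion.

−£149.7 billion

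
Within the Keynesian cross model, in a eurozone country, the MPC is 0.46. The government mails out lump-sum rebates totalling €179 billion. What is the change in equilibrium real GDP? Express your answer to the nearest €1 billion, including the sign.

+€152 billion

A lump-sum tax change of −€179 billion shifts disposable income by +€179 billion; first-round consumption changes by −c × ΔT = −0.46 × (−€179 billion) = +€82.34 billion.
Expenditure multiplier = 1/(1 − MPC) = 1/(1 − 0.46) = 1/0.54 ≈ 1.852.
The tax multiplier is −c × k ≈ −0.852, so ΔY = k × (−c·ΔT) = (+€82.34 billion) / 0.54 ≈ +€152 billion.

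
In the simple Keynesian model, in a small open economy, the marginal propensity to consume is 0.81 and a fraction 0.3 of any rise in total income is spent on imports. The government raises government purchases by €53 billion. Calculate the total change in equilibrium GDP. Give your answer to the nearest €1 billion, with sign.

Government-spending multiplier = 1/(1 − c + m) = 1/(1 − 0.81 + 0.3) = 1/0.49 ≈ 2.041.
ΔY = k × ΔG = (+€53 billion) / 0.49 ≈ +€108 billion.

+€108 billion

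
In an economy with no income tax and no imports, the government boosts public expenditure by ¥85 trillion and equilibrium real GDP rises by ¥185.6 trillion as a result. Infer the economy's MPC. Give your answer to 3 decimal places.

Implied spending multiplier k = ΔY/ΔG = 185.6/85 ≈ 2.1835.
Since k = 1/(1 − MPC), MPC = 1 − 1/k = 1 − ΔG/ΔY = 1 − 85/185.6 ≈ 0.542.

0.542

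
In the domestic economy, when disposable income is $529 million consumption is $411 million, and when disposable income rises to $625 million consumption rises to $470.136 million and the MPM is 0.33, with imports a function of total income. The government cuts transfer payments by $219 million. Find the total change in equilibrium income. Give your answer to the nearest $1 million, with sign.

MPC = ΔC/ΔYd = (470.136 − 411)/(625 − 529) = 59.136/96 = 0.616.
The transfer change shifts disposable income by −$219 million, so first-round consumption changes by c·ΔTR = 0.616 × (−$219 million) = −$134.904 million.
Expenditure multiplier = 1/(1 − c + m) = 1/(1 − 0.616 + 0.33) = 1/0.714 ≈ 1.401.
The transfer multiplier is c × k ≈ 0.863, so ΔY = k × (c·ΔTR) = (−$134.904 million) / 0.714 ≈ −$189 million.

−$189 million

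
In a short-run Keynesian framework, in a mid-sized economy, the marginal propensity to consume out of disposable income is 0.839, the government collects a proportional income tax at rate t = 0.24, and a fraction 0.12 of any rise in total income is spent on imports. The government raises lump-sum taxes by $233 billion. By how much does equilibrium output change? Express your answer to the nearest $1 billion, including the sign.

−$405 billion

A lump-sum tax change of +$233 billion shifts disposable income by −$233 billion; first-round consumption changes by −c × ΔT = −0.839 × (+$233 billion) = −$195.487 billion.
Expenditure multiplier = 1/(1 − c(1−t) + m) = 1/(1 − 0.839×0.76 + 0.12) = 1/0.48236 ≈ 2.073.
The tax multiplier is −c × k ≈ −1.739, so ΔY = k × (−c·ΔT) = (−$195.487 billion) / 0.48236 ≈ −$405 billion.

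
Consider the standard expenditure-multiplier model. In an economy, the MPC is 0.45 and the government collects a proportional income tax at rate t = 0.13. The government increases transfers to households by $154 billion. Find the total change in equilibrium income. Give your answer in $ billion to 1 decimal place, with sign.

The transfer change shifts disposable income by +$154 billion, so first-round consumption changes by c·ΔTR = 0.45 × (+$154 billion) = +$69.3 billion.
Expenditure multiplier = 1/(1 − c(1−t)) = 1/(1 − 0.45×0.87) = 1/0.6085 ≈ 1.643.
The transfer multiplier is c × k ≈ 0.74, so ΔY = k × (c·ΔTR) = (+$69.3 billion) / 0.6085 ≈ +$113.9 billion.

+$113.9 billion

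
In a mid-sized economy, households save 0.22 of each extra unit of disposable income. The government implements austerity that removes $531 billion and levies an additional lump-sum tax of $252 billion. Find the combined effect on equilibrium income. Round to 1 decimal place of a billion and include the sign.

MPC = 1 − MPS = 1 − 0.22 = 0.78.
Expenditure multiplier = 1/(1 − MPC) = 1/(1 − 0.78) = 1/0.22 ≈ 4.545.
ΔG contributes k·ΔG = (−$531 billion) / 0.22 ≈ −$2,413.6 billion.
ΔT of +$252 billion changes first-round spending by −c·ΔT = −$196.56 billion, contributing k·(−c·ΔT) = (−$196.56 billion) / 0.22 ≈ −$893.5 billion.
Net ΔY = k(ΔG − c·ΔT) = (−$727.56 billion) / 0.22 ≈ −$3,307.1 billion.

−$3,307.1 billion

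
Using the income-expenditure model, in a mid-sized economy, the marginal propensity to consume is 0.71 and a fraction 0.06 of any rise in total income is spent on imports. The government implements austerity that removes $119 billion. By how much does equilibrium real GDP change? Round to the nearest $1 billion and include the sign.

Spending multiplier = 1/(1 − c + m) = 1/(1 − 0.71 + 0.06) = 1/0.35 ≈ 2.857.
ΔY = k × ΔG = (−$119 billion) / 0.35 = −$340 billion.

−$340 billion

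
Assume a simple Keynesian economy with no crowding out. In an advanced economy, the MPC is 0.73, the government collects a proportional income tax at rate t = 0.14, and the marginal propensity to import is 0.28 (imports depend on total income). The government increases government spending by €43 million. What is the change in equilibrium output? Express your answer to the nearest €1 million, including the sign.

Government-spending multiplier = 1/(1 − c(1−t) + m) = 1/(1 − 0.73×0.86 + 0.28) = 1/0.6522 ≈ 1.533.
ΔY = k × ΔG = (+€43 million) / 0.6522 ≈ +€66 million.

+€66 million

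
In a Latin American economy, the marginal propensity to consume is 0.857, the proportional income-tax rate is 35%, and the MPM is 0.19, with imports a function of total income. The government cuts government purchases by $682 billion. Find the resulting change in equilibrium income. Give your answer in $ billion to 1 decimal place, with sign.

Spending multiplier = 1/(1 − c(1−t) + m) = 1/(1 − 0.857×0.65 + 0.19) = 1/0.63295 ≈ 1.58.
ΔY = k × ΔG = (−$682 billion) / 0.63295 ≈ −$1,077.5 billion.

−$1,077.5 billion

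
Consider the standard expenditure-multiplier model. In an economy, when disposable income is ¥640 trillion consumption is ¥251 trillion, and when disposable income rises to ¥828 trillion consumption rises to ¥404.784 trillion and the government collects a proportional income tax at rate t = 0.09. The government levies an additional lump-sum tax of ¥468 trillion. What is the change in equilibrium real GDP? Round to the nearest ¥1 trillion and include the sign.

−¥1,498 trillion

MPC = ΔC/ΔYd = (404.784 − 251)/(828 − 640) = 153.784/188 = 0.818.
A lump-sum tax change of +¥468 trillion shifts disposable income by −¥468 trillion; first-round consumption changes by −c × ΔT = −0.818 × (+¥468 trillion) = −¥382.824 trillion.
Expenditure multiplier = 1/(1 − c(1−t)) = 1/(1 − 0.818×0.91) = 1/0.25562 ≈ 3.912.
The tax multiplier is −c × k ≈ −3.2, so ΔY = k × (−c·ΔT) = (−¥382.824 trillion) / 0.25562 ≈ −¥1,498 trillion.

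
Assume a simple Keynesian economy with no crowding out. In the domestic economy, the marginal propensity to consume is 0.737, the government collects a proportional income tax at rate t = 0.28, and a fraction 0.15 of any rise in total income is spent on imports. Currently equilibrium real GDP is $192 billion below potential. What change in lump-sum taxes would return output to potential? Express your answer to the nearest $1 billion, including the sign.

Spending multiplier = 1/(1 − c(1−t) + m) = 1/(1 − 0.737×0.72 + 0.15) = 1/0.61936 ≈ 1.615.
Tax multiplier = −c·k = −0.737/0.61936 ≈ −1.19. Need ΔY = +$192 billion, so ΔT = ΔY/(−c·k) = −(+$192 billion) × 0.61936 / 0.737 ≈ −$161 billion.
The government should cut lump-sum taxes by $161 billion.

−$161 billion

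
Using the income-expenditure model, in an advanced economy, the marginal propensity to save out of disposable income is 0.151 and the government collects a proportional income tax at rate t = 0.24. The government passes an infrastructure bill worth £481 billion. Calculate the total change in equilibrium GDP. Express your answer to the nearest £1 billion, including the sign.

MPC = 1 − MPS = 1 − 0.151 = 0.849.
Government-spending multiplier = 1/(1 − c(1−t)) = 1/(1 − 0.849×0.76) = 1/0.35476 ≈ 2.819.
ΔY = k × ΔG = (+£481 billion) / 0.35476 ≈ +£1,356 billion.

+£1,356 billion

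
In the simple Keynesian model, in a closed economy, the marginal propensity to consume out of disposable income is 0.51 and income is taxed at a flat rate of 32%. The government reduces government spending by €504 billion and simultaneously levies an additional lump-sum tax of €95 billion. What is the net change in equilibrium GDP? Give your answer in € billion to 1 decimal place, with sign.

−€845.8 billion

Expenditure multiplier = 1/(1 − c(1−t)) = 1/(1 − 0.51×0.68) = 1/0.6532 ≈ 1.531.
ΔG contributes k·ΔG = (−€504 billion) / 0.6532 ≈ −€771.6 billion.
ΔT of +€95 billion changes first-round spending by −c·ΔT = −€48.45 billion, contributing k·(−c·ΔT) = (−€48.45 billion) / 0.6532 ≈ −€74.2 billion.
Net ΔY = k(ΔG − c·ΔT) = (−€552.45 billion) / 0.6532 ≈ −€845.8 billion.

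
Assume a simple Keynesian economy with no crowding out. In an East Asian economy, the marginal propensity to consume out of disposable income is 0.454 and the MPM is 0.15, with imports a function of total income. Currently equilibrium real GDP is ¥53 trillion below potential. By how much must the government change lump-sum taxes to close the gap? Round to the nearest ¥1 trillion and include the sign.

Spending multiplier = 1/(1 − c + m) = 1/(1 − 0.454 + 0.15) = 1/0.696 ≈ 1.437.
Tax multiplier = −c·k = −0.454/0.696 ≈ −0.652. Need ΔY = +¥53 trillion, so ΔT = ΔY/(−c·k) = −(+¥53 trillion) × 0.696 / 0.454 ≈ −¥81 trillion.
The government should cut lump-sum taxes by ¥81 trillion.

−¥81 trillion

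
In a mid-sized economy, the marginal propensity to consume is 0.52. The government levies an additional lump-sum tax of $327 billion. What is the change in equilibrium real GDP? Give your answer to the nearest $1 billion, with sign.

A lump-sum tax change of +$327 billion shifts disposable income by −$327 billion; first-round consumption changes by −c × ΔT = −0.52 × (+$327 billion) = −$170.04 billion.
Expenditure multiplier = 1/(1 − MPC) = 1/(1 − 0.52) = 1/0.48 ≈ 2.083.
The tax multiplier is −c × k ≈ −1.083, so ΔY = k × (−c·ΔT) = (−$170.04 billion) / 0.48 ≈ −$354 billion.

−$354 billion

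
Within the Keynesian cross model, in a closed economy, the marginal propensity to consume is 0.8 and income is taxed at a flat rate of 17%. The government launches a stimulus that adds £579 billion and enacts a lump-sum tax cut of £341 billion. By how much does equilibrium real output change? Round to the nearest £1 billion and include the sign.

Expenditure multiplier = 1/(1 − c(1−t)) = 1/(1 − 0.8×0.83) = 1/0.336 ≈ 2.976.
ΔG contributes k·ΔG = (+£579 billion) / 0.336 ≈ +£1,723.2 billion.
ΔT of −£341 billion changes first-round spending by −c·ΔT = +£272.8 billion, contributing k·(−c·ΔT) = (+£272.8 billion) / 0.336 ≈ +£811.9 billion.
Net ΔY = k(ΔG − c·ΔT) = (+£851.8 billion) / 0.336 ≈ +£2,535 billion.

+£2,535 billion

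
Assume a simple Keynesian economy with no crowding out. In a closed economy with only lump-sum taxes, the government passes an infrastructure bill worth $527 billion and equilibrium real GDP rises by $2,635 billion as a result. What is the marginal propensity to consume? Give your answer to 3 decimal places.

0.800

Implied spending multiplier k = ΔY/ΔG = 2,635/527 = 5.
Since k = 1/(1 − MPC), MPC = 1 − 1/k = 1 − ΔG/ΔY = 1 − 527/2,635 = 0.800.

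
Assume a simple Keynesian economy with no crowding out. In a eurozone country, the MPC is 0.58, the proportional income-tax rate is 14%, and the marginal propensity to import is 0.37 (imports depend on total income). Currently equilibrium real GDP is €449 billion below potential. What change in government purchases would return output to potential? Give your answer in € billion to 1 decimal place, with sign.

Spending multiplier = 1/(1 − c(1−t) + m) = 1/(1 − 0.58×0.86 + 0.37) = 1/0.8712 ≈ 1.148.
Need ΔY = +€449 billion, so ΔG = ΔY/k = (+€449 billion) × 0.8712 ≈ +€391.2 billion.
The government should increase government purchases by €391.2 billion.

+€391.2 billion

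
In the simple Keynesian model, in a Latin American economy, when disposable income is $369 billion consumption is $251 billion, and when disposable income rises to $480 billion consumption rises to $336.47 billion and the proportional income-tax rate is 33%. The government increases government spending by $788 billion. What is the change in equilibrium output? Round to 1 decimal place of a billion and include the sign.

+$1,627.8 billion

MPC = ΔC/ΔYd = (336.47 − 251)/(480 − 369) = 85.47/111 = 0.77.
Spending multiplier = 1/(1 − c(1−t)) = 1/(1 − 0.77×0.67) = 1/0.4841 ≈ 2.066.
ΔY = k × ΔG = (+$788 billion) / 0.4841 ≈ +$1,627.8 billion.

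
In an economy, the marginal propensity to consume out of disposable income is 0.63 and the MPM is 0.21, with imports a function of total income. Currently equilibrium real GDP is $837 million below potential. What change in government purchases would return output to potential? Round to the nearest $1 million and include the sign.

+$485 million

Spending multiplier = 1/(1 − c + m) = 1/(1 − 0.63 + 0.21) = 1/0.58 ≈ 1.724.
Need ΔY = +$837 million, so ΔG = ΔY/k = (+$837 million) × 0.58 ≈ +$485 million.
The government should increase government purchases by $485 million.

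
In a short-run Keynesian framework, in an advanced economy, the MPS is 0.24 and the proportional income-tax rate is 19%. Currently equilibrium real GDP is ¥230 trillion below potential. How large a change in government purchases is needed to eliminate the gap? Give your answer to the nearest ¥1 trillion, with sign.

MPC = 1 − MPS = 1 − 0.24 = 0.76.
Spending multiplier = 1/(1 − c(1−t)) = 1/(1 − 0.76×0.81) = 1/0.3844 ≈ 2.601.
Need ΔY = +¥230 trillion, so ΔG = ΔY/k = (+¥230 trillion) × 0.3844 ≈ +¥88 trillion.
The government should increase government purchases by ¥88 trillion.

+¥88 trillion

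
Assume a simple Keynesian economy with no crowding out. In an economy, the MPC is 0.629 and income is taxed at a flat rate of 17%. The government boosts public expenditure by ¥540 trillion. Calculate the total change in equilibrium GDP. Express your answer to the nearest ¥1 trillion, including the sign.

+¥1,130 trillion

Expenditure multiplier = 1/(1 − c(1−t)) = 1/(1 − 0.629×0.83) = 1/0.47793 ≈ 2.092.
ΔY = k × ΔG = (+¥540 trillion) / 0.47793 ≈ +¥1,130 trillion.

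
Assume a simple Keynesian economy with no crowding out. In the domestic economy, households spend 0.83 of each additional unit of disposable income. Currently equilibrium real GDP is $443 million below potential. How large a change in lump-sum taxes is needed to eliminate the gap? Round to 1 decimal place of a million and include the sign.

−$90.7 million

Spending multiplier = 1/(1 − MPC) = 1/(1 − 0.83) = 1/0.17 ≈ 5.882.
Tax multiplier = −c·k = −0.83/0.17 ≈ −4.882. Need ΔY = +$443 million, so ΔT = ΔY/(−c·k) = −(+$443 million) × 0.17 / 0.83 ≈ −$90.7 million.
The government should cut lump-sum taxes by $90.7 million.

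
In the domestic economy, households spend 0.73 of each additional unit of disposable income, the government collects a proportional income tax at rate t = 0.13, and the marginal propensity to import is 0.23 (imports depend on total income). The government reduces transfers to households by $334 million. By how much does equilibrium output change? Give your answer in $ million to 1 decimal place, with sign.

−$409.9 million

The transfer change shifts disposable income by −$334 million, so first-round consumption changes by c·ΔTR = 0.73 × (−$334 million) = −$243.82 million.
Expenditure multiplier = 1/(1 − c(1−t) + m) = 1/(1 − 0.73×0.87 + 0.23) = 1/0.5949 ≈ 1.681.
The transfer multiplier is c × k ≈ 1.227, so ΔY = k × (c·ΔTR) = (−$243.82 million) / 0.5949 ≈ −$409.9 million.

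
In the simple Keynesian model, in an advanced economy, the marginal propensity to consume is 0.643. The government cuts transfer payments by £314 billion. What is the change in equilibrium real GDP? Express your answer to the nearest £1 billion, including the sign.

The transfer change shifts disposable income by −£314 billion, so first-round consumption changes by c·ΔTR = 0.643 × (−£314 billion) = −£201.902 billion.
Expenditure multiplier = 1/(1 − MPC) = 1/(1 − 0.643) = 1/0.357 ≈ 2.801.
The transfer multiplier is c × k ≈ 1.801, so ΔY = k × (c·ΔTR) = (−£201.902 billion) / 0.357 ≈ −£566 billion.

−£566 billion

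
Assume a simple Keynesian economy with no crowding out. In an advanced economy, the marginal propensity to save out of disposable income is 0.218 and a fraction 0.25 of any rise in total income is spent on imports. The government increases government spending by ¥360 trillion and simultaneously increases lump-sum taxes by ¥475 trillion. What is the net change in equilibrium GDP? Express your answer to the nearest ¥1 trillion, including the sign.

−¥24 trillion

MPC = 1 − MPS = 1 − 0.218 = 0.782.
Expenditure multiplier = 1/(1 − c + m) = 1/(1 − 0.782 + 0.25) = 1/0.468 ≈ 2.137.
ΔG contributes k·ΔG = (+¥360 trillion) / 0.468 ≈ +¥769.2 trillion.
ΔT of +¥475 trillion changes first-round spending by −c·ΔT = −¥371.45 trillion, contributing k·(−c·ΔT) = (−¥371.45 trillion) / 0.468 ≈ −¥793.7 trillion.
Net ΔY = k(ΔG − c·ΔT) = (−¥11.45 trillion) / 0.468 ≈ −¥24 trillion.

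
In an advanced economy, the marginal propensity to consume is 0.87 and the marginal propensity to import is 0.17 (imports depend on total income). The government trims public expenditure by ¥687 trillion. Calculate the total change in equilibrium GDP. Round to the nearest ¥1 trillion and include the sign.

−¥2,290 trillion

Government-spending multiplier = 1/(1 − c + m) = 1/(1 − 0.87 + 0.17) = 1/0.3 ≈ 3.333.
ΔY = k × ΔG = (−¥687 trillion) / 0.3 = −¥2,290 trillion.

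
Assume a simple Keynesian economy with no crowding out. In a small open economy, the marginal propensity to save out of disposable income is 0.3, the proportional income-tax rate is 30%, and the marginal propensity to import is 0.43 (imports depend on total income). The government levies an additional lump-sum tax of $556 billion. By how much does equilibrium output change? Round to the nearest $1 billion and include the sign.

MPC = 1 − MPS = 1 − 0.3 = 0.7.
A lump-sum tax change of +$556 billion shifts disposable income by −$556 billion; first-round consumption changes by −c × ΔT = −0.7 × (+$556 billion) = −$389.2 billion.
Expenditure multiplier = 1/(1 − c(1−t) + m) = 1/(1 − 0.7×0.7 + 0.43) = 1/0.94 ≈ 1.064.
The tax multiplier is −c × k ≈ −0.745, so ΔY = k × (−c·ΔT) = (−$389.2 billion) / 0.94 ≈ −$414 billion.

−$414 billion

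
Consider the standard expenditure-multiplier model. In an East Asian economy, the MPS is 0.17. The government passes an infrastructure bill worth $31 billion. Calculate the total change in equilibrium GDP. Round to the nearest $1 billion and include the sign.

+$182 billion

MPC = 1 − MPS = 1 − 0.17 = 0.83.
Government-spending multiplier = 1/(1 − MPC) = 1/(1 − 0.83) = 1/0.17 ≈ 5.882.
ΔY = k × ΔG = (+$31 billion) / 0.17 ≈ +$182 billion.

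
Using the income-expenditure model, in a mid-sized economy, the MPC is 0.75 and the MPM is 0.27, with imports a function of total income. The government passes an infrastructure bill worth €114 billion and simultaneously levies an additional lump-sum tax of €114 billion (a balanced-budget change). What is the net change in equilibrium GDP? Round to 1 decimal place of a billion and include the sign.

+€54.8 billion

Expenditure multiplier = 1/(1 − c + m) = 1/(1 − 0.75 + 0.27) = 1/0.52 ≈ 1.923.
ΔG contributes k·ΔG = (+€114 billion) / 0.52 ≈ +€219.2 billion.
ΔT of +€114 billion changes first-round spending by −c·ΔT = −€85.5 billion, contributing k·(−c·ΔT) = (−€85.5 billion) / 0.52 ≈ −€164.4 billion.
Net ΔY = k(ΔG − c·ΔT) = (+€28.5 billion) / 0.52 ≈ +€54.8 billion.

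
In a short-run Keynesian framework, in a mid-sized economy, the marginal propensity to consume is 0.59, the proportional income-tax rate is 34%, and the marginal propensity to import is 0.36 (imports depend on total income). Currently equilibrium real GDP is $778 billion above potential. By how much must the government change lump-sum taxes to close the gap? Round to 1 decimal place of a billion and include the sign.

+$1,279.9 billion

Spending multiplier = 1/(1 − c(1−t) + m) = 1/(1 − 0.59×0.66 + 0.36) = 1/0.9706 ≈ 1.03.
Tax multiplier = −c·k = −0.59/0.9706 ≈ −0.608. Need ΔY = −$778 billion, so ΔT = ΔY/(−c·k) = −(−$778 billion) × 0.9706 / 0.59 ≈ +$1,279.9 billion.
The government should raise lump-sum taxes by $1,279.9 billion.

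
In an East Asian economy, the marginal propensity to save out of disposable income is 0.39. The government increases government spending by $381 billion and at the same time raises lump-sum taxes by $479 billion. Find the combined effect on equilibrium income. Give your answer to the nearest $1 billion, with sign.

MPC = 1 − MPS = 1 − 0.39 = 0.61.
Expenditure multiplier = 1/(1 − MPC) = 1/(1 − 0.61) = 1/0.39 ≈ 2.564.
ΔG contributes k·ΔG = (+$381 billion) / 0.39 ≈ +$976.9 billion.
ΔT of +$479 billion changes first-round spending by −c·ΔT = −$292.19 billion, contributing k·(−c·ΔT) = (−$292.19 billion) / 0.39 ≈ −$749.2 billion.
Net ΔY = k(ΔG − c·ΔT) = (+$88.81 billion) / 0.39 ≈ +$228 billion.

+$228 billion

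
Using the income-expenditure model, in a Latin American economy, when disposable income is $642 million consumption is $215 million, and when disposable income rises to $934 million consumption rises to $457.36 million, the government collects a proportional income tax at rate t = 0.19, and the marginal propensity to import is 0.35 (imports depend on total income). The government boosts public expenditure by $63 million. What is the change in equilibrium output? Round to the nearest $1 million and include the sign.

+$93 million

MPC = ΔC/ΔYd = (457.36 − 215)/(934 − 642) = 242.36/292 = 0.83.
Expenditure multiplier = 1/(1 − c(1−t) + m) = 1/(1 − 0.83×0.81 + 0.35) = 1/0.6777 ≈ 1.476.
ΔY = k × ΔG = (+$63 million) / 0.6777 ≈ +$93 million.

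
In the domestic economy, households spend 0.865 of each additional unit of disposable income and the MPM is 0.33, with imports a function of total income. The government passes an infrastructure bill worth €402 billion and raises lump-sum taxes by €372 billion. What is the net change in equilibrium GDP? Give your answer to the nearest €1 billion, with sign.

+€173 billion

Expenditure multiplier = 1/(1 − c + m) = 1/(1 − 0.865 + 0.33) = 1/0.465 ≈ 2.151.
ΔG contributes k·ΔG = (+€402 billion) / 0.465 ≈ +€864.5 billion.
ΔT of +€372 billion changes first-round spending by −c·ΔT = −€321.78 billion, contributing k·(−c·ΔT) = (−€321.78 billion) / 0.465 = −€692 billion.
Net ΔY = k(ΔG − c·ΔT) = (+€80.22 billion) / 0.465 ≈ +€173 billion.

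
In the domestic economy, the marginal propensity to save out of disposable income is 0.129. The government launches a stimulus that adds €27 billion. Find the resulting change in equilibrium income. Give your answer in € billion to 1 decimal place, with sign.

+€209.3 billion

MPC = 1 − MPS = 1 − 0.129 = 0.871.
Spending multiplier = 1/(1 − MPC) = 1/(1 − 0.871) = 1/0.129 ≈ 7.752.
ΔY = k × ΔG = (+€27 billion) / 0.129 ≈ +€209.3 billion.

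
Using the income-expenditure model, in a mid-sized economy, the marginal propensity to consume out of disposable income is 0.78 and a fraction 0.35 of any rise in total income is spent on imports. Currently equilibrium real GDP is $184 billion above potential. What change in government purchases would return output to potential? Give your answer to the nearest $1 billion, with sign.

Spending multiplier = 1/(1 − c + m) = 1/(1 − 0.78 + 0.35) = 1/0.57 ≈ 1.754.
Need ΔY = −$184 billion, so ΔG = ΔY/k = (−$184 billion) × 0.57 ≈ −$105 billion.
The government should cut government purchases by $105 billion.

−$105 billion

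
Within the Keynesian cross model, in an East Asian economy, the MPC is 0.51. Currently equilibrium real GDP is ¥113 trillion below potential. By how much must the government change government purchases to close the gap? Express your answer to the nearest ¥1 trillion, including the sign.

Spending multiplier = 1/(1 − MPC) = 1/(1 − 0.51) = 1/0.49 ≈ 2.041.
Need ΔY = +¥113 trillion, so ΔG = ΔY/k = (+¥113 trillion) × 0.49 ≈ +¥55 trillion.
The government should increase government purchases by ¥55 trillion.

+¥55 trillion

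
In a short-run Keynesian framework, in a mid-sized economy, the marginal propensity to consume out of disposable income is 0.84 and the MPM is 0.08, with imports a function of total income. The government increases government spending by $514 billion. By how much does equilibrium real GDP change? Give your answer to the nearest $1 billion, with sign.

Expenditure multiplier = 1/(1 − c + m) = 1/(1 − 0.84 + 0.08) = 1/0.24 ≈ 4.167.
ΔY = k × ΔG = (+$514 billion) / 0.24 ≈ +$2,142 billion.

+$2,142 billion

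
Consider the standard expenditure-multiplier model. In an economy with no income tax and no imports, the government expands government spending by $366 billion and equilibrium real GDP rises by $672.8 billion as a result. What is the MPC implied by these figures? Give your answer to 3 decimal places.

0.456

Implied spending multiplier k = ΔY/ΔG = 672.8/366 ≈ 1.8383.
Since k = 1/(1 − MPC), MPC = 1 − 1/k = 1 − ΔG/ΔY = 1 − 366/672.8 ≈ 0.456.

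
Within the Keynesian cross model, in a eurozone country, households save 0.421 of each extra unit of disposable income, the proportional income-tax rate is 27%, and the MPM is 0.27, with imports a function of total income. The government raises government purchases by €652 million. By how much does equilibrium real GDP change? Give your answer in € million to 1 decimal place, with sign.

+€769.5 million

MPC = 1 − MPS = 1 − 0.421 = 0.579.
Government-spending multiplier = 1/(1 − c(1−t) + m) = 1/(1 − 0.579×0.73 + 0.27) = 1/0.84733 ≈ 1.18.
ΔY = k × ΔG = (+€652 million) / 0.84733 ≈ +€769.5 million.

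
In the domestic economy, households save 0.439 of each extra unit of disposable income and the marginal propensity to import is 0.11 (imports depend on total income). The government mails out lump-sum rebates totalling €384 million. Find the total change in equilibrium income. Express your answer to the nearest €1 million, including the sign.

+€392 million

MPC = 1 − MPS = 1 − 0.439 = 0.561.
A lump-sum tax change of −€384 million shifts disposable income by +€384 million; first-round consumption changes by −c × ΔT = −0.561 × (−€384 million) = +€215.424 million.
Expenditure multiplier = 1/(1 − c + m) = 1/(1 − 0.561 + 0.11) = 1/0.549 ≈ 1.821.
The tax multiplier is −c × k ≈ −1.022, so ΔY = k × (−c·ΔT) = (+€215.424 million) / 0.549 ≈ +€392 million.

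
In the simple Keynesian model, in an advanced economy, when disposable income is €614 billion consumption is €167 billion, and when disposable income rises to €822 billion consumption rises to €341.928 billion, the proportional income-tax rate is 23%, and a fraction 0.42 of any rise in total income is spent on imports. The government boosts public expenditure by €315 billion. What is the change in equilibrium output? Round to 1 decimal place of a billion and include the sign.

+€407.8 billion

MPC = ΔC/ΔYd = (341.928 − 167)/(822 − 614) = 174.928/208 = 0.841.
Spending multiplier = 1/(1 − c(1−t) + m) = 1/(1 − 0.841×0.77 + 0.42) = 1/0.77243 ≈ 1.295.
ΔY = k × ΔG = (+€315 billion) / 0.77243 ≈ +€407.8 billion.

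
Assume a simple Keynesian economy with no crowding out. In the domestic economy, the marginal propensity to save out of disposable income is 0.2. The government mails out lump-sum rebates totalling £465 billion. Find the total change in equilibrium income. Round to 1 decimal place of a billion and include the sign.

+£1,860.0 billion

MPC = 1 − MPS = 1 − 0.2 = 0.8.
A lump-sum tax change of −£465 billion shifts disposable income by +£465 billion; first-round consumption changes by −c × ΔT = −0.8 × (−£465 billion) = +£372 billion.
Expenditure multiplier = 1/(1 − MPC) = 1/(1 − 0.8) = 1/0.2 = 5.
The tax multiplier is −c × k = −4, so ΔY = k × (−c·ΔT) = (+£372 billion) / 0.2 = +£1,860 billion.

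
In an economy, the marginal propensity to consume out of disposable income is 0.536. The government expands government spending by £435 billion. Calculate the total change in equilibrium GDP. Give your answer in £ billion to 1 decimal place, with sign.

Government-spending multiplier = 1/(1 − MPC) = 1/(1 − 0.536) = 1/0.464 ≈ 2.155.
ΔY = k × ΔG = (+£435 billion) / 0.464 = +£937.5 billion.

+£937.5 billion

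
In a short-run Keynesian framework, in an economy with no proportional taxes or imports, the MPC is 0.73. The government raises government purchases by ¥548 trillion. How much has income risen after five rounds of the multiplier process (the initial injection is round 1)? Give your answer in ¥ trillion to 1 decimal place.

Round 1 adds ΔG = ¥548 trillion; each later round is MPC = 0.73 times the previous.
After 5 rounds: 548 + 400.04 + 292.0292 + 213.181316 + 155.62236068 = ΔG·(1 − c^5)/(1 − c) = 548 × (1 − 0.2073071593)/0.27 ≈ ¥1,608.9 trillion.

¥1,608.9 trillion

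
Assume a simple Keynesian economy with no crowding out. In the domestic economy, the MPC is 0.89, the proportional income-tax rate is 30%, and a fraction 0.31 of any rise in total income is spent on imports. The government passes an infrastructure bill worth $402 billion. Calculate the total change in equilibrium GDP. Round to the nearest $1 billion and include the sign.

+$585 billion

Spending multiplier = 1/(1 − c(1−t) + m) = 1/(1 − 0.89×0.7 + 0.31) = 1/0.687 ≈ 1.456.
ΔY = k × ΔG = (+$402 billion) / 0.687 ≈ +$585 billion.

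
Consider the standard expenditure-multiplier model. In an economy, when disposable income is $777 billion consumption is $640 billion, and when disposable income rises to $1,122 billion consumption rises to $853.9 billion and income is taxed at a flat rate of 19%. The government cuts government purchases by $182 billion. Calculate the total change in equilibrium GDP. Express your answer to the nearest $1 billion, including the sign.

MPC = ΔC/ΔYd = (853.9 − 640)/(1,122 − 777) = 213.9/345 = 0.62.
Spending multiplier = 1/(1 − c(1−t)) = 1/(1 − 0.62×0.81) = 1/0.4978 ≈ 2.009.
ΔY = k × ΔG = (−$182 billion) / 0.4978 ≈ −$366 billion.

−$366 billion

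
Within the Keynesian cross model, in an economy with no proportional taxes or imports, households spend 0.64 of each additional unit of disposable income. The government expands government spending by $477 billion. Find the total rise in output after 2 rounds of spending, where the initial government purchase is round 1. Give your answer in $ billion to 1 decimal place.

$782.3 billion

Round 1 adds ΔG = $477 billion; each later round is MPC = 0.64 times the previous.
After 2 rounds: 477 + 305.28 = ΔG·(1 − c^2)/(1 − c) = 477 × (1 − 0.4096)/0.36 ≈ $782.3 billion.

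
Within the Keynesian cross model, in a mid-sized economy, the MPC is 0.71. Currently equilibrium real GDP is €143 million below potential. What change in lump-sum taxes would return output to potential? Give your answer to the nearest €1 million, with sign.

Spending multiplier = 1/(1 − MPC) = 1/(1 − 0.71) = 1/0.29 ≈ 3.448.
Tax multiplier = −c·k = −0.71/0.29 ≈ −2.448. Need ΔY = +€143 million, so ΔT = ΔY/(−c·k) = −(+€143 million) × 0.29 / 0.71 ≈ −€58 million.
The government should cut lump-sum taxes by €58 million.

−€58 million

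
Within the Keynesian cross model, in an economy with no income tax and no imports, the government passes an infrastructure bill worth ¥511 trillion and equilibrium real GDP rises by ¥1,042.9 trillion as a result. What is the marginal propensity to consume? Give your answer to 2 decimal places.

Implied spending multiplier k = ΔY/ΔG = 1,042.9/511 ≈ 2.0409.
Since k = 1/(1 − MPC), MPC = 1 − 1/k = 1 − ΔG/ΔY = 1 − 511/1,042.9 ≈ 0.51.

0.51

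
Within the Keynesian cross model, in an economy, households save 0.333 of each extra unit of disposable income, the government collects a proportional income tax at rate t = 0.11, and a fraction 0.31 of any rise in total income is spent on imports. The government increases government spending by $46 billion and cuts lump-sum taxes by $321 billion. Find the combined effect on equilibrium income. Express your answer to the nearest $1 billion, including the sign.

MPC = 1 − MPS = 1 − 0.333 = 0.667.
Expenditure multiplier = 1/(1 − c(1−t) + m) = 1/(1 − 0.667×0.89 + 0.31) = 1/0.71637 ≈ 1.396.
ΔG contributes k·ΔG = (+$46 billion) / 0.71637 ≈ +$64.2 billion.
ΔT of −$321 billion changes first-round spending by −c·ΔT = +$214.107 billion, contributing k·(−c·ΔT) = (+$214.107 billion) / 0.71637 ≈ +$298.9 billion.
Net ΔY = k(ΔG − c·ΔT) = (+$260.107 billion) / 0.71637 ≈ +$363 billion.

+$363 billion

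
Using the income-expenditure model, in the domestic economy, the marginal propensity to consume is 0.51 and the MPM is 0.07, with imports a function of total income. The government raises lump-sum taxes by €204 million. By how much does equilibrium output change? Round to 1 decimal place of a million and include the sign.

−€185.8 million

A lump-sum tax change of +€204 million shifts disposable income by −€204 million; first-round consumption changes by −c × ΔT = −0.51 × (+€204 million) = −€104.04 million.
Expenditure multiplier = 1/(1 − c + m) = 1/(1 − 0.51 + 0.07) = 1/0.56 ≈ 1.786.
The tax multiplier is −c × k ≈ −0.911, so ΔY = k × (−c·ΔT) = (−€104.04 million) / 0.56 ≈ −€185.8 million.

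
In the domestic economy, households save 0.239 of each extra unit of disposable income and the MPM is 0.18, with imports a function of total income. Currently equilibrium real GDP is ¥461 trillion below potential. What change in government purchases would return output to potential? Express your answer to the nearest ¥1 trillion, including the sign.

+¥193 trillion

MPC = 1 − MPS = 1 − 0.239 = 0.761.
Spending multiplier = 1/(1 − c + m) = 1/(1 − 0.761 + 0.18) = 1/0.419 ≈ 2.387.
Need ΔY = +¥461 trillion, so ΔG = ΔY/k = (+¥461 trillion) × 0.419 ≈ +¥193 trillion.
The government should increase government purchases by ¥193 trillion.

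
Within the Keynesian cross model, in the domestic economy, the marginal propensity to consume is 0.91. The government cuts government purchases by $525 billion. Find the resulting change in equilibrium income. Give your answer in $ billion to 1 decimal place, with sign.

−$5,833.3 billion

Spending multiplier = 1/(1 − MPC) = 1/(1 − 0.91) = 1/0.09 ≈ 11.111.
ΔY = k × ΔG = (−$525 billion) / 0.09 ≈ −$5,833.3 billion.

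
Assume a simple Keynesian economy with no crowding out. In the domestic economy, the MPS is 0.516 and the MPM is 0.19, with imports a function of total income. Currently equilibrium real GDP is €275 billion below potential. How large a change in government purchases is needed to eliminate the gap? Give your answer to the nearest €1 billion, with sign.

MPC = 1 − MPS = 1 − 0.516 = 0.484.
Spending multiplier = 1/(1 − c + m) = 1/(1 − 0.484 + 0.19) = 1/0.706 ≈ 1.416.
Need ΔY = +€275 billion, so ΔG = ΔY/k = (+€275 billion) × 0.706 ≈ +€194 billion.
The government should increase government purchases by €194 billion.

+€194 billion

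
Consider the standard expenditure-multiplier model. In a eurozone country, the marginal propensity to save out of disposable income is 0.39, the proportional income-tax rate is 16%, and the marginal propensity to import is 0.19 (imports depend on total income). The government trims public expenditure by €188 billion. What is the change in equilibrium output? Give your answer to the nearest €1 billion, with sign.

−€277 billion

MPC = 1 − MPS = 1 − 0.39 = 0.61.
Government-spending multiplier = 1/(1 − c(1−t) + m) = 1/(1 − 0.61×0.84 + 0.19) = 1/0.6776 ≈ 1.476.
ΔY = k × ΔG = (−€188 billion) / 0.6776 ≈ −€277 billion.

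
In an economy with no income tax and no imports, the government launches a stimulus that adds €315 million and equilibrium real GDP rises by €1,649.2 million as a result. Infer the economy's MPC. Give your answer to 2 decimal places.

Implied spending multiplier k = ΔY/ΔG = 1,649.2/315 ≈ 5.2356.
Since k = 1/(1 − MPC), MPC = 1 − 1/k = 1 − ΔG/ΔY = 1 − 315/1,649.2 ≈ 0.81.

0.81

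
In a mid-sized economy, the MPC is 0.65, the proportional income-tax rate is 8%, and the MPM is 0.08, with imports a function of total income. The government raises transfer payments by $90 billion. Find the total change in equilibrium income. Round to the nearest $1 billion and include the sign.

+$121 billion

The transfer change shifts disposable income by +$90 billion, so first-round consumption changes by c·ΔTR = 0.65 × (+$90 billion) = +$58.5 billion.
Expenditure multiplier = 1/(1 − c(1−t) + m) = 1/(1 − 0.65×0.92 + 0.08) = 1/0.482 ≈ 2.075.
The transfer multiplier is c × k ≈ 1.349, so ΔY = k × (c·ΔTR) = (+$58.5 billion) / 0.482 ≈ +$121 billion.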